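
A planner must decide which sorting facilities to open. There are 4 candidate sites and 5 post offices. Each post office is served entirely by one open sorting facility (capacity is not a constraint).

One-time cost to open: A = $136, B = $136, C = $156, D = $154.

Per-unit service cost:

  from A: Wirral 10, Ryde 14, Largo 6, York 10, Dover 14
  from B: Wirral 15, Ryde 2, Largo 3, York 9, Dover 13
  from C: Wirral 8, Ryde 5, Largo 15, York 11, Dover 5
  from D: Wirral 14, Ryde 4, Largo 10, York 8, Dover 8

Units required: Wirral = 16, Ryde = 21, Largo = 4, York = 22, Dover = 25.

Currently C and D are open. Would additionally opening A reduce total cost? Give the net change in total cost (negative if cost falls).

No — net change +120 (cost rises by 120).

Current service cost with {C, D}: 553.
Adding A: each post office re-picks its cheapest; new service cost 537, saving 16.
Extra fixed cost: 136. Net change = 136 − 16 = 120.
(Totals: 863 → 983.)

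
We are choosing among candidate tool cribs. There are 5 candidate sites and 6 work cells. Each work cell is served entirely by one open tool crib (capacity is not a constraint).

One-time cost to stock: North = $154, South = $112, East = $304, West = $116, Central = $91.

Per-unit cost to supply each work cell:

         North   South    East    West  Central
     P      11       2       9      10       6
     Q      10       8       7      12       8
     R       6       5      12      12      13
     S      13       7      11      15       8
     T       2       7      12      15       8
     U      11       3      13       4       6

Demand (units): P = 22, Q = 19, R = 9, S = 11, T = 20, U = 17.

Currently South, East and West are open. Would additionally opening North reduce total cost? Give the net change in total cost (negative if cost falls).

No — net change +54 (cost rises by 54).

Current service cost with {South, East, West}: 490.
Adding North: each work cell re-picks its cheapest; new service cost 390, saving 100.
Extra fixed cost: 154. Net change = 154 − 100 = 54.
(Totals: 1022 → 1076.)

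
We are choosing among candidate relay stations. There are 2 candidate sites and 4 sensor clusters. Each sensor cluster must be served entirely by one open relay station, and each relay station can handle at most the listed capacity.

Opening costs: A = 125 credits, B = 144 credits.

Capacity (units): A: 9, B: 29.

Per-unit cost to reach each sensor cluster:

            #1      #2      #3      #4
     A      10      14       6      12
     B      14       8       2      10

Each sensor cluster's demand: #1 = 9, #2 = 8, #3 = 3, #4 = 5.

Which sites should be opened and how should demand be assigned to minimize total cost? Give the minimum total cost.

Open {B}: #1→B 14·9=126, #2→B 8·8=64, #3→B 2·3=6, #4→B 10·5=50.
Loads: B carries 25/29. Service 246; fixed 144; total 390.
Next best feasible plan costs 479.

Minimum total cost: 390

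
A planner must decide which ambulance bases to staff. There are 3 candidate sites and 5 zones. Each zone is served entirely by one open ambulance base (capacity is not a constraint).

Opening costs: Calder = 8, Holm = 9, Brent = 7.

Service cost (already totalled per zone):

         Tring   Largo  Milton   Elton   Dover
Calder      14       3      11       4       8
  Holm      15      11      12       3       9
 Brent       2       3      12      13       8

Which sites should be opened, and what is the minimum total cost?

Open Calder and Brent; minimum total cost 43.

For any fixed open set, each zone goes to its cheapest open site; total = fixed + service.
{Calder, Brent}: Tring→Brent 2, Largo→Calder 3, Milton→Calder 11, Elton→Calder 4, Dover→Calder 8. Service 28; fixed 15; total 43.
{Holm, Brent}: Tring→Brent 2, Largo→Brent 3, Milton→Holm 12, Elton→Holm 3, Dover→Brent 8. Service 28; fixed 16; total 44.
{Brent}: Tring→Brent 2, Largo→Brent 3, Milton→Brent 12, Elton→Brent 13, Dover→Brent 8. Service 38; fixed 7; total 45.
{Calder, Holm, Brent}: service 27 + fixed 24 = 51
No other subset beats 43.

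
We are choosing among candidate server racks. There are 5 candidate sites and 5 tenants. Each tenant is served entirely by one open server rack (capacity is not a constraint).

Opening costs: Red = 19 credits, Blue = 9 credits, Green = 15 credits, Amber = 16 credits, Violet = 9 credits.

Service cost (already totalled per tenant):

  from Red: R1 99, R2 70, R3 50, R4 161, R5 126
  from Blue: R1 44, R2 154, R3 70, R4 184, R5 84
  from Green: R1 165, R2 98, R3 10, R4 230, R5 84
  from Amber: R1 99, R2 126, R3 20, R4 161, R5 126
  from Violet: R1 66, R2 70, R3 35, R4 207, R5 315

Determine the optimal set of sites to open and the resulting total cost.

For any fixed open set, each tenant goes to its cheapest open site; total = fixed + service.
{Red, Blue, Green}: R1→Blue 44, R2→Red 70, R3→Green 10, R4→Red 161, R5→Blue 84. Service 369; fixed 43; total 412.
{Blue, Amber, Violet}: R1→Blue 44, R2→Violet 70, R3→Amber 20, R4→Amber 161, R5→Blue 84. Service 379; fixed 34; total 413.
{Blue, Green, Amber, Violet}: service 369 + fixed 49 = 418
{Red, Blue, Green, Amber, Violet}: R1→Blue 44, R2→Red 70, R3→Green 10, R4→Red 161, R5→Blue 84. Service 369; fixed 68; total 437.
No other subset beats 412.

Open Red, Blue and Green; minimum total cost 412.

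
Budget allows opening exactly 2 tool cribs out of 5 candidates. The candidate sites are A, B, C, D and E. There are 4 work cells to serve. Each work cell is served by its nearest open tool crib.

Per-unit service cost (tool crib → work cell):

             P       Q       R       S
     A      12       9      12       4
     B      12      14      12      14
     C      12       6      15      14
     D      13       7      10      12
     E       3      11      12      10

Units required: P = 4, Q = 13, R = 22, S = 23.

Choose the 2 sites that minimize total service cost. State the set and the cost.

Choose A and D; total service cost 451.

With exactly 2 open, each work cell uses its cheapest among the chosen.
{A, D}: P→A 12·4=48, Q→D 7·13=91, R→D 10·22=220, S→A 4·23=92. Service cost 451.
{A, C}: service cost 482
{A, E}: service cost 485
Among all 10 size-2 choices, {A, D} is lowest.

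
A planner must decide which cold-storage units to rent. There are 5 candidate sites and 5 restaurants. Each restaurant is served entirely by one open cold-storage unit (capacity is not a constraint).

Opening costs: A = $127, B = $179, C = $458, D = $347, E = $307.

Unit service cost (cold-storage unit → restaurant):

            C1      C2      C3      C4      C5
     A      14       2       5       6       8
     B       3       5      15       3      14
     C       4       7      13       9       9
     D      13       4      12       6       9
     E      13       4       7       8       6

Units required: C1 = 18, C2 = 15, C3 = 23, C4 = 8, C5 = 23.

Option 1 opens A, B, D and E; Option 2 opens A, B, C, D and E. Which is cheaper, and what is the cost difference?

Option 1 is cheaper by 458.

Option 1: {A, B, D, E}: C1→B 3·18=54, C2→A 2·15=30, C3→A 5·23=115, C4→B 3·8=24, C5→E 6·23=138. Service 361; fixed 960; total 1321.
Option 2: {A, B, C, D, E}: C1→B 3·18=54, C2→A 2·15=30, C3→A 5·23=115, C4→B 3·8=24, C5→E 6·23=138. Service 361; fixed 1418; total 1779.
Difference: |1321 − 1779| = 458.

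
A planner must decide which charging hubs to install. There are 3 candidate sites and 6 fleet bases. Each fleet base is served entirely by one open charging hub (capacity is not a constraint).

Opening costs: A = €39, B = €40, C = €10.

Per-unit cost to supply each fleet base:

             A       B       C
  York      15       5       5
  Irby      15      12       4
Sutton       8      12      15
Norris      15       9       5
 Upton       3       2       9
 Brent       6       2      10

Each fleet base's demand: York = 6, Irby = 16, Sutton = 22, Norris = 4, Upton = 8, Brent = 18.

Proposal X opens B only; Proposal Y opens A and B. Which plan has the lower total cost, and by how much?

Proposal X: {B}: York→B 5·6=30, Irby→B 12·16=192, Sutton→B 12·22=264, Norris→B 9·4=36, Upton→B 2·8=16, Brent→B 2·18=36. Service 574; fixed 40; total 614.
Proposal Y: {A, B}: York→B 5·6=30, Irby→B 12·16=192, Sutton→A 8·22=176, Norris→B 9·4=36, Upton→B 2·8=16, Brent→B 2·18=36. Service 486; fixed 79; total 565.
Difference: |614 − 565| = 49.

Proposal Y is cheaper by 49.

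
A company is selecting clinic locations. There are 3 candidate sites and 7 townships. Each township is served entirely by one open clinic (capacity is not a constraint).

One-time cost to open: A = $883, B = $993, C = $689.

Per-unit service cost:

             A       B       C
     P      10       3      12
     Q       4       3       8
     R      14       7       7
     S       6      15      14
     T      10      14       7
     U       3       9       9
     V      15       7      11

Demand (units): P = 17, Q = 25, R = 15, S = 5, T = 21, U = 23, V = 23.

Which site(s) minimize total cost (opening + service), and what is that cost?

For any fixed open set, each township goes to its cheapest open site; total = fixed + service.
{C}: P→C 12·17=204, Q→C 8·25=200, R→C 7·15=105, S→C 14·5=70, T→C 7·21=147, U→C 9·23=207, V→C 11·23=253. Service 1186; fixed 689; total 1875.
{B}: service 968 + fixed 993 = 1961
{A}: service 1134 + fixed 883 = 2017
{A, B, C}: P→B 3·17=51, Q→B 3·25=75, R→B 7·15=105, S→A 6·5=30, T→C 7·21=147, U→A 3·23=69, V→B 7·23=161. Service 638; fixed 2565; total 3203.
No other subset beats 1875.

Open C only; minimum total cost 1875.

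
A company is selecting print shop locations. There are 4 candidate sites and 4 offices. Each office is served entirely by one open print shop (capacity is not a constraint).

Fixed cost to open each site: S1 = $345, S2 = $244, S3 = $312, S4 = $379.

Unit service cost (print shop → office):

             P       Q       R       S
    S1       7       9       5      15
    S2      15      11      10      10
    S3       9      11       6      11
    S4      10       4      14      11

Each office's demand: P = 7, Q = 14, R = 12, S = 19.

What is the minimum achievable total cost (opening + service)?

For any fixed open set, each office goes to its cheapest open site; total = fixed + service.
{S3}: P→S3 9·7=63, Q→S3 11·14=154, R→S3 6·12=72, S→S3 11·19=209. Service 498; fixed 312; total 810.
{S2}: service 569 + fixed 244 = 813
{S1}: service 520 + fixed 345 = 865
{S1, S2, S3, S4}: service 355 + fixed 1280 = 1635
No other subset beats 810.

Minimum total cost: 810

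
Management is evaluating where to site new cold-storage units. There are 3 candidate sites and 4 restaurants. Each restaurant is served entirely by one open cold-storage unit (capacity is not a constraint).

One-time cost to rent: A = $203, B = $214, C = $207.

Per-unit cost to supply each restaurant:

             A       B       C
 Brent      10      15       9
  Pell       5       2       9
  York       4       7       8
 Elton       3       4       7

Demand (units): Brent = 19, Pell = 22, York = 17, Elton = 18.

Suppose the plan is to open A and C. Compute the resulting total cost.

Each restaurant is assigned to its cheapest site among the open ones.
{A, C}: Brent→C 9·19=171, Pell→A 5·22=110, York→A 4·17=68, Elton→A 3·18=54. Service 403; fixed 410; total 813.

Total cost: 813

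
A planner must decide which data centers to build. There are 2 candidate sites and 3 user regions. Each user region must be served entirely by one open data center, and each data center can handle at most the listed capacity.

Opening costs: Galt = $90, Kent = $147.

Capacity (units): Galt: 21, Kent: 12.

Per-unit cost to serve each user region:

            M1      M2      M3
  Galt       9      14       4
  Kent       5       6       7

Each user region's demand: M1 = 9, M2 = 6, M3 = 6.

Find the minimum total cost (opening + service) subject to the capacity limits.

Minimum total cost: 279

Open {Galt}: M1→Galt 9·9=81, M2→Galt 14·6=84, M3→Galt 4·6=24.
Loads: Galt carries 21/21. Service 189; fixed 90; total 279.
Next best feasible plan costs 378.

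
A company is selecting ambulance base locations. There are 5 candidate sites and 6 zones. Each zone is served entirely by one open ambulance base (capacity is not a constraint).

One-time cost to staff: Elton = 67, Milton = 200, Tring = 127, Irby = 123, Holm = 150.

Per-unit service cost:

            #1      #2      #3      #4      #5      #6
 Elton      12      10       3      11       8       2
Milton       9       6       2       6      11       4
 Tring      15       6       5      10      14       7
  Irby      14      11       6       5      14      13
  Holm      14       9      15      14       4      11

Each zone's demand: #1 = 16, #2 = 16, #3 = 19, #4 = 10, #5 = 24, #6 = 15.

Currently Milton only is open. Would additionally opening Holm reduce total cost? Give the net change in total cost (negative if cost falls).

Yes — net change −18 (cost falls by 18).

Current service cost with {Milton}: 662.
Adding Holm: each zone re-picks its cheapest; new service cost 494, saving 168.
Extra fixed cost: 150. Net change = 150 − 168 = -18.
(Totals: 862 → 844.)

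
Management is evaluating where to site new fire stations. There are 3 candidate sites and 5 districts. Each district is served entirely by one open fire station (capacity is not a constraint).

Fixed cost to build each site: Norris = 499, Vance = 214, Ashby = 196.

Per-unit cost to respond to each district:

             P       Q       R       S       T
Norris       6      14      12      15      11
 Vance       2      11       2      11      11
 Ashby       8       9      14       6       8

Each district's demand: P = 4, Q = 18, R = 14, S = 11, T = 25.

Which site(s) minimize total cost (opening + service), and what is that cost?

For any fixed open set, each district goes to its cheapest open site; total = fixed + service.
{Vance}: P→Vance 2·4=8, Q→Vance 11·18=198, R→Vance 2·14=28, S→Vance 11·11=121, T→Vance 11·25=275. Service 630; fixed 214; total 844.
{Ashby}: P→Ashby 8·4=32, Q→Ashby 9·18=162, R→Ashby 14·14=196, S→Ashby 6·11=66, T→Ashby 8·25=200. Service 656; fixed 196; total 852.
{Vance, Ashby}: service 464 + fixed 410 = 874
{Norris, Vance, Ashby}: P→Vance 2·4=8, Q→Ashby 9·18=162, R→Vance 2·14=28, S→Ashby 6·11=66, T→Ashby 8·25=200. Service 464; fixed 909; total 1373.
No other subset beats 844.

Open Vance only; minimum total cost 844.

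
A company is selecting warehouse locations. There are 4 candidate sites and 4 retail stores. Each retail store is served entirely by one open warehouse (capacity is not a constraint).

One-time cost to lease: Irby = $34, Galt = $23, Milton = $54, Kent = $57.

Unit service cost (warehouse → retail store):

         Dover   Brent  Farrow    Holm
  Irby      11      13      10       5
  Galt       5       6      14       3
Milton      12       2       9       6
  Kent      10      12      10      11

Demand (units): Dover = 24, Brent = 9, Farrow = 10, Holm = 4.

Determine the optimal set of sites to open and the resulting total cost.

For any fixed open set, each retail store goes to its cheapest open site; total = fixed + service.
{Galt, Milton}: Dover→Galt 5·24=120, Brent→Milton 2·9=18, Farrow→Milton 9·10=90, Holm→Galt 3·4=12. Service 240; fixed 77; total 317.
{Irby, Galt}: Dover→Galt 5·24=120, Brent→Galt 6·9=54, Farrow→Irby 10·10=100, Holm→Galt 3·4=12. Service 286; fixed 57; total 343.
{Galt}: Dover→Galt 5·24=120, Brent→Galt 6·9=54, Farrow→Galt 14·10=140, Holm→Galt 3·4=12. Service 326; fixed 23; total 349.
{Irby, Galt, Milton, Kent}: Dover→Galt 5·24=120, Brent→Milton 2·9=18, Farrow→Milton 9·10=90, Holm→Galt 3·4=12. Service 240; fixed 168; total 408.
No other subset beats 317.

Open Galt and Milton; minimum total cost 317.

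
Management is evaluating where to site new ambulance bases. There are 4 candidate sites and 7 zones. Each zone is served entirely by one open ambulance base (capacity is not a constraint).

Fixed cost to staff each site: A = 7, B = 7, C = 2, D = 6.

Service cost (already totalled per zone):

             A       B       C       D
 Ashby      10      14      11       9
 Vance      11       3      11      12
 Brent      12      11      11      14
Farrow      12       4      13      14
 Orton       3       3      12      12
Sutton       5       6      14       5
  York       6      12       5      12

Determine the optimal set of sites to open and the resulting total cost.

For any fixed open set, each zone goes to its cheapest open site; total = fixed + service.
{B, C}: Ashby→C 11, Vance→B 3, Brent→B 11, Farrow→B 4, Orton→B 3, Sutton→B 6, York→C 5. Service 43; fixed 9; total 52.
{B, C, D}: Ashby→D 9, Vance→B 3, Brent→B 11, Farrow→B 4, Orton→B 3, Sutton→D 5, York→C 5. Service 40; fixed 15; total 55.
{A, B}: service 42 + fixed 14 = 56
{A, B, C, D}: service 40 + fixed 22 = 62
No other subset beats 52.

Open B and C; minimum total cost 52.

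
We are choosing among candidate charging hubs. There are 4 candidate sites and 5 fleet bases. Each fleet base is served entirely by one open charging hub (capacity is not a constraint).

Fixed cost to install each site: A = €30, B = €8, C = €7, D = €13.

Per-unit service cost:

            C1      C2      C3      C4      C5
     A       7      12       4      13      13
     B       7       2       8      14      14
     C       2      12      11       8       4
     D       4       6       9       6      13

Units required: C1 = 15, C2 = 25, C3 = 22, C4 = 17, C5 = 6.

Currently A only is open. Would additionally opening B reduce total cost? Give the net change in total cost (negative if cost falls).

Yes — net change −242 (cost falls by 242).

Current service cost with {A}: 792.
Adding B: each fleet base re-picks its cheapest; new service cost 542, saving 250.
Extra fixed cost: 8. Net change = 8 − 250 = -242.
(Totals: 822 → 580.)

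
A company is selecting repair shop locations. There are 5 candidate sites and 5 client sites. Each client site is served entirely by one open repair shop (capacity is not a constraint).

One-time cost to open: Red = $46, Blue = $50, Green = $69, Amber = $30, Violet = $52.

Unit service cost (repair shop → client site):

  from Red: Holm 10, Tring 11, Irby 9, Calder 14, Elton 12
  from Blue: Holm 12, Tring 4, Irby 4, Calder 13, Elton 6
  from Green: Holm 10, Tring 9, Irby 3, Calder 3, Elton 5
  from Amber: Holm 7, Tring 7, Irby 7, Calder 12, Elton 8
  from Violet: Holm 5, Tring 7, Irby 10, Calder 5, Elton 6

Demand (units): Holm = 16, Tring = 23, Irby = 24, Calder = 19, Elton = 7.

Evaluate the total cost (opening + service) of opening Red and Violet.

Total cost: 692

Each client site is assigned to its cheapest site among the open ones.
{Red, Violet}: Holm→Violet 5·16=80, Tring→Violet 7·23=161, Irby→Red 9·24=216, Calder→Violet 5·19=95, Elton→Violet 6·7=42. Service 594; fixed 98; total 692.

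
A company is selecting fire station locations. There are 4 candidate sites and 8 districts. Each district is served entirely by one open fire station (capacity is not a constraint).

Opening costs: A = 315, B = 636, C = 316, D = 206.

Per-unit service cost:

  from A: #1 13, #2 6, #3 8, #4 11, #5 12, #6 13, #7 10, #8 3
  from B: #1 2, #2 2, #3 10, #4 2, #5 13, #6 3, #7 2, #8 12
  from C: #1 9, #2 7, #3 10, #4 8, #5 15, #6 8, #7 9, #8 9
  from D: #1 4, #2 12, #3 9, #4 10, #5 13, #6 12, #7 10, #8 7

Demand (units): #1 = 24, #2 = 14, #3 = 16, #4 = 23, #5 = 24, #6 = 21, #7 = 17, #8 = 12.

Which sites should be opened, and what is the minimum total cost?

For any fixed open set, each district goes to its cheapest open site; total = fixed + service.
{B}: #1→B 2·24=48, #2→B 2·14=28, #3→B 10·16=160, #4→B 2·23=46, #5→B 13·24=312, #6→B 3·21=63, #7→B 2·17=34, #8→B 12·12=144. Service 835; fixed 636; total 1471.
{B, D}: service 759 + fixed 842 = 1601
{A, B}: service 671 + fixed 951 = 1622
{A, B, C, D}: #1→B 2·24=48, #2→B 2·14=28, #3→A 8·16=128, #4→B 2·23=46, #5→A 12·24=288, #6→B 3·21=63, #7→B 2·17=34, #8→A 3·12=36. Service 671; fixed 1473; total 2144.
No other subset beats 1471.

Open B only; minimum total cost 1471.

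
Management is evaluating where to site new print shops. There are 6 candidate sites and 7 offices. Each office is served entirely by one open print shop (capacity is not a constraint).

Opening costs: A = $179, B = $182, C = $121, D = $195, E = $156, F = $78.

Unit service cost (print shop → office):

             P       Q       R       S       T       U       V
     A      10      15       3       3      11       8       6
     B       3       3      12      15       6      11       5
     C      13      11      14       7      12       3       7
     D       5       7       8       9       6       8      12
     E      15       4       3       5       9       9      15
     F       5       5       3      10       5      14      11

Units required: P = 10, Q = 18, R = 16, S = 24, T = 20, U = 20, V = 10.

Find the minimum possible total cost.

For any fixed open set, each office goes to its cheapest open site; total = fixed + service.
{C, F}: P→F 5·10=50, Q→F 5·18=90, R→F 3·16=48, S→C 7·24=168, T→F 5·20=100, U→C 3·20=60, V→C 7·10=70. Service 586; fixed 199; total 785.
{A, F}: service 580 + fixed 257 = 837
{A, C, F}: service 480 + fixed 378 = 858
{A, B, C, D, E, F}: service 414 + fixed 911 = 1325
No other subset beats 785.

Minimum total cost: 785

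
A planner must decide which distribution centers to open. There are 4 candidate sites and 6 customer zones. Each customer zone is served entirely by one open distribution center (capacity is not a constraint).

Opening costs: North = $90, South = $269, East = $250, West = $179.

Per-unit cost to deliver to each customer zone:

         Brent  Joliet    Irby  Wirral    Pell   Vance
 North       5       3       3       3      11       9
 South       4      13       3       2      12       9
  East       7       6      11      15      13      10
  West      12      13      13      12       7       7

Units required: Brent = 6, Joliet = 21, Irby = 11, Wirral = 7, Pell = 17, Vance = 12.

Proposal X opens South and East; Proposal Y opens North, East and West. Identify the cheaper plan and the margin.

Proposal Y is cheaper by 159.

Proposal X: {South, East}: Brent→South 4·6=24, Joliet→East 6·21=126, Irby→South 3·11=33, Wirral→South 2·7=14, Pell→South 12·17=204, Vance→South 9·12=108. Service 509; fixed 519; total 1028.
Proposal Y: {North, East, West}: Brent→North 5·6=30, Joliet→North 3·21=63, Irby→North 3·11=33, Wirral→North 3·7=21, Pell→West 7·17=119, Vance→West 7·12=84. Service 350; fixed 519; total 869.
Difference: |1028 − 869| = 159.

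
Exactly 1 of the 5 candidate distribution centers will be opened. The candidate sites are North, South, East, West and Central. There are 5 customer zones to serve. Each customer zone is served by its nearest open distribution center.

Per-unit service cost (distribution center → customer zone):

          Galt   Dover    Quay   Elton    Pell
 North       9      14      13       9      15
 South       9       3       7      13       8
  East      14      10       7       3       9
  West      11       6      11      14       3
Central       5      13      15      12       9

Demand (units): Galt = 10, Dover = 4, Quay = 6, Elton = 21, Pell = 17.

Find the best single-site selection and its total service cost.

Choose East only; total service cost 438.

With exactly 1 open, each customer zone uses its cheapest among the chosen.
{East}: Galt→East 14·10=140, Dover→East 10·4=40, Quay→East 7·6=42, Elton→East 3·21=63, Pell→East 9·17=153. Service cost 438.
{West}: service cost 545
{South}: service cost 553
Among all 5 size-1 choices, {East} is lowest.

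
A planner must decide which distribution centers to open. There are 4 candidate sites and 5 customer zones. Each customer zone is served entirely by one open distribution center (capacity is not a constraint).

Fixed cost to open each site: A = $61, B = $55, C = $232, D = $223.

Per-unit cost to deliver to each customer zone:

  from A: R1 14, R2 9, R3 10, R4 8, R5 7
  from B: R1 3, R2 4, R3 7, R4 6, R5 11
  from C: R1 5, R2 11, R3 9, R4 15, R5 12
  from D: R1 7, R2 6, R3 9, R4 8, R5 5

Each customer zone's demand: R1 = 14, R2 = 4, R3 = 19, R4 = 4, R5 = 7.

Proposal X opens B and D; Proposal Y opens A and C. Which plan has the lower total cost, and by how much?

Proposal X is cheaper by 123.

Proposal X: {B, D}: R1→B 3·14=42, R2→B 4·4=16, R3→B 7·19=133, R4→B 6·4=24, R5→D 5·7=35. Service 250; fixed 278; total 528.
Proposal Y: {A, C}: R1→C 5·14=70, R2→A 9·4=36, R3→C 9·19=171, R4→A 8·4=32, R5→A 7·7=49. Service 358; fixed 293; total 651.
Difference: |528 − 651| = 123.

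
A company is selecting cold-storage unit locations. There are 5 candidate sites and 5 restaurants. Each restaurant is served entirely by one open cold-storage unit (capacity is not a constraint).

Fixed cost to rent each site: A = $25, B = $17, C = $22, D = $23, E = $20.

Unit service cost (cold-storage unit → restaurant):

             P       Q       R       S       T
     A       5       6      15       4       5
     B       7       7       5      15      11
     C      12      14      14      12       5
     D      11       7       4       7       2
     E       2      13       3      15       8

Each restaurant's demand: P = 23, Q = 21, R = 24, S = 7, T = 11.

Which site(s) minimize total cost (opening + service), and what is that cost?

For any fixed open set, each restaurant goes to its cheapest open site; total = fixed + service.
{A, D, E}: P→E 2·23=46, Q→A 6·21=126, R→E 3·24=72, S→A 4·7=28, T→D 2·11=22. Service 294; fixed 68; total 362.
{A, E}: service 327 + fixed 45 = 372
{A, B, D, E}: P→E 2·23=46, Q→A 6·21=126, R→E 3·24=72, S→A 4·7=28, T→D 2·11=22. Service 294; fixed 85; total 379.
{A, B, C, D, E}: P→E 2·23=46, Q→A 6·21=126, R→E 3·24=72, S→A 4·7=28, T→D 2·11=22. Service 294; fixed 107; total 401.
No other subset beats 362.

Open A, D and E; minimum total cost 362.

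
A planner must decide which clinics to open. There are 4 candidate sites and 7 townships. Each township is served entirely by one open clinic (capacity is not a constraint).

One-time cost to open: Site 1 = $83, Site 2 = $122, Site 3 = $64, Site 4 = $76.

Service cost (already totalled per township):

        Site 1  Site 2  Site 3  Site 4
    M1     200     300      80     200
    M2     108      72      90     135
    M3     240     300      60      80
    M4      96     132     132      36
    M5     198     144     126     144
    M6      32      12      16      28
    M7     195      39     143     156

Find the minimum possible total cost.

Minimum total cost: 687

For any fixed open set, each township goes to its cheapest open site; total = fixed + service.
{Site 2, Site 3, Site 4}: M1→Site 3 80, M2→Site 2 72, M3→Site 3 60, M4→Site 4 36, M5→Site 3 126, M6→Site 2 12, M7→Site 2 39. Service 425; fixed 262; total 687.
{Site 3, Site 4}: service 551 + fixed 140 = 691
{Site 2, Site 3}: service 521 + fixed 186 = 707
{Site 1, Site 2, Site 3, Site 4}: M1→Site 3 80, M2→Site 2 72, M3→Site 3 60, M4→Site 4 36, M5→Site 3 126, M6→Site 2 12, M7→Site 2 39. Service 425; fixed 345; total 770.
(All 15 nonempty subsets were checked; Site 2, Site 3 and Site 4 is lowest.)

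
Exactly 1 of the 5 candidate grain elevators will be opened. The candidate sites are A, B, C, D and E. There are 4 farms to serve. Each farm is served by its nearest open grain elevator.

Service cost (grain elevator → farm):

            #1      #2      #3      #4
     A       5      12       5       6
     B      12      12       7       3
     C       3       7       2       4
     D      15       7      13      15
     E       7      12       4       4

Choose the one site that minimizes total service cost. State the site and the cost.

Choose C only; total service cost 16.

With exactly 1 open, each farm uses its cheapest among the chosen.
{C}: #1→C 3, #2→C 7, #3→C 2, #4→C 4. Service cost 16.
{E}: service cost 27
{A}: service cost 28
Among all 5 size-1 choices, {C} is lowest.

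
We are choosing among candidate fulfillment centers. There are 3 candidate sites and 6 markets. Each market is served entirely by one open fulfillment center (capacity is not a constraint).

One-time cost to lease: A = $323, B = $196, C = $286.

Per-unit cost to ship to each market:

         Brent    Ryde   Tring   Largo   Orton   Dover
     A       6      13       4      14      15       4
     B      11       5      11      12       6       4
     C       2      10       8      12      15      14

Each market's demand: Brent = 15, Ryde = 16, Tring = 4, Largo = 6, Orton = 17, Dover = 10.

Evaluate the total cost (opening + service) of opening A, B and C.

Total cost: 1145

Each market is assigned to its cheapest site among the open ones.
{A, B, C}: Brent→C 2·15=30, Ryde→B 5·16=80, Tring→A 4·4=16, Largo→B 12·6=72, Orton→B 6·17=102, Dover→A 4·10=40. Service 340; fixed 805; total 1145.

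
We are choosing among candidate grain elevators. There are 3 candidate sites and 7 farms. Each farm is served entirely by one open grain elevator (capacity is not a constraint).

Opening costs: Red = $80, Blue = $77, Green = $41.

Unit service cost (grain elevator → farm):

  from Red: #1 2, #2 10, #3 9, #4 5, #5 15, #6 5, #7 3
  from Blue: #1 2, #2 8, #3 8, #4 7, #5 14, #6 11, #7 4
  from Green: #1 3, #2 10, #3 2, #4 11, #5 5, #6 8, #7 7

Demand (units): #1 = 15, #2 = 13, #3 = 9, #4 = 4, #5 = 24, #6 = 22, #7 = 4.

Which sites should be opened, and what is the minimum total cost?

For any fixed open set, each farm goes to its cheapest open site; total = fixed + service.
{Red, Green}: #1→Red 2·15=30, #2→Red 10·13=130, #3→Green 2·9=18, #4→Red 5·4=20, #5→Green 5·24=120, #6→Red 5·22=110, #7→Red 3·4=12. Service 440; fixed 121; total 561.
{Green}: #1→Green 3·15=45, #2→Green 10·13=130, #3→Green 2·9=18, #4→Green 11·4=44, #5→Green 5·24=120, #6→Green 8·22=176, #7→Green 7·4=28. Service 561; fixed 41; total 602.
{Blue, Green}: #1→Blue 2·15=30, #2→Blue 8·13=104, #3→Green 2·9=18, #4→Blue 7·4=28, #5→Green 5·24=120, #6→Green 8·22=176, #7→Blue 4·4=16. Service 492; fixed 118; total 610.
{Red, Blue, Green}: service 414 + fixed 198 = 612
No other subset beats 561.

Open Red and Green; minimum total cost 561.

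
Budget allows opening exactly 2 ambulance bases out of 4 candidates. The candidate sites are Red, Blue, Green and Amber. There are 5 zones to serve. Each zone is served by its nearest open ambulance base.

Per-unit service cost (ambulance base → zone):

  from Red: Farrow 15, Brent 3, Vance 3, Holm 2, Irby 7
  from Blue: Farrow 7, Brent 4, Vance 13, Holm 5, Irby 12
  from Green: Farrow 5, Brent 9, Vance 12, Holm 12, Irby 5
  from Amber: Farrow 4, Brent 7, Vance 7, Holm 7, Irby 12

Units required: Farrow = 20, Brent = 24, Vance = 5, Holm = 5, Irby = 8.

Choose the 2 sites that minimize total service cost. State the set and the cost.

Choose Red and Amber; total service cost 233.

With exactly 2 open, each zone uses its cheapest among the chosen.
{Red, Amber}: Farrow→Amber 4·20=80, Brent→Red 3·24=72, Vance→Red 3·5=15, Holm→Red 2·5=10, Irby→Red 7·8=56. Service cost 233.
{Red, Green}: service cost 237
{Red, Blue}: service cost 293
Among all 6 size-2 choices, {Red, Amber} is lowest.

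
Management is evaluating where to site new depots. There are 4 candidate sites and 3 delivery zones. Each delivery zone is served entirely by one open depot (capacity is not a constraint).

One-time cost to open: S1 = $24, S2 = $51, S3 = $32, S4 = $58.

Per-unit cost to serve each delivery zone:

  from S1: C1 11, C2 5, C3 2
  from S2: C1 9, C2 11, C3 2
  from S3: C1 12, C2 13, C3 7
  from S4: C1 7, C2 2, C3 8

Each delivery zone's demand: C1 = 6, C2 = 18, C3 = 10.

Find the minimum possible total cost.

Minimum total cost: 180

For any fixed open set, each delivery zone goes to its cheapest open site; total = fixed + service.
{S1, S4}: C1→S4 7·6=42, C2→S4 2·18=36, C3→S1 2·10=20. Service 98; fixed 82; total 180.
{S1}: service 176 + fixed 24 = 200
{S2, S4}: C1→S4 7·6=42, C2→S4 2·18=36, C3→S2 2·10=20. Service 98; fixed 109; total 207.
{S1, S2, S3, S4}: C1→S4 7·6=42, C2→S4 2·18=36, C3→S1 2·10=20. Service 98; fixed 165; total 263.
No other subset beats 180.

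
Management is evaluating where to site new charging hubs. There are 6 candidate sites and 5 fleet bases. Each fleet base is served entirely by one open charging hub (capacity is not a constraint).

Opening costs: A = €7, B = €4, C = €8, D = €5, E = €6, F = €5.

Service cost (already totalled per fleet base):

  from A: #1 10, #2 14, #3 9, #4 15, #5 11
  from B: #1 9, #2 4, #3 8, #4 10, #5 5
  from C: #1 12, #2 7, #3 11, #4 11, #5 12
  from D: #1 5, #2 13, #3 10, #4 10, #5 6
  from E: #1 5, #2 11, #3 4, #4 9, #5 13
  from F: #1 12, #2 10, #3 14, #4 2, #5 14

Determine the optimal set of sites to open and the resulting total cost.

For any fixed open set, each fleet base goes to its cheapest open site; total = fixed + service.
{B, E, F}: #1→E 5, #2→B 4, #3→E 4, #4→F 2, #5→B 5. Service 20; fixed 15; total 35.
{B, E}: service 27 + fixed 10 = 37
{B, F}: service 28 + fixed 9 = 37
{A, B, C, D, E, F}: service 20 + fixed 35 = 55
No other subset beats 35.

Open B, E and F; minimum total cost 35.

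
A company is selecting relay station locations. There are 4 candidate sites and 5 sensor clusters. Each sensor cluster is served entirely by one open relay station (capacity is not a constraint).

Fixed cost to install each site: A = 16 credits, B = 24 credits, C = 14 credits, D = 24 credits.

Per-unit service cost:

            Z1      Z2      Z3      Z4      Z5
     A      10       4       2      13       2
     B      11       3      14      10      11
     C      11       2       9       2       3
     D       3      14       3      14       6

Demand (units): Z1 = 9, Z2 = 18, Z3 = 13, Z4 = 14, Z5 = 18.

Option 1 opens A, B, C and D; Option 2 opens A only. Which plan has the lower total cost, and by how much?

Option 1: {A, B, C, D}: Z1→D 3·9=27, Z2→C 2·18=36, Z3→A 2·13=26, Z4→C 2·14=28, Z5→A 2·18=36. Service 153; fixed 78; total 231.
Option 2: {A}: Z1→A 10·9=90, Z2→A 4·18=72, Z3→A 2·13=26, Z4→A 13·14=182, Z5→A 2·18=36. Service 406; fixed 16; total 422.
Difference: |231 − 422| = 191.

Option 1 is cheaper by 191.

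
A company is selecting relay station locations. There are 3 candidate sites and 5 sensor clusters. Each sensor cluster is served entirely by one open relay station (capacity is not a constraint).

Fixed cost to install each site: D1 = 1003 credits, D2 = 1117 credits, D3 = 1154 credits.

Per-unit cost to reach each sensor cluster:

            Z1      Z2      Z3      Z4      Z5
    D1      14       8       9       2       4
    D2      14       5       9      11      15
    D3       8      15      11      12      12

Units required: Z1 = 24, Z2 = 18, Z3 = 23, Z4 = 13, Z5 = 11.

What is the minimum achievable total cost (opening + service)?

Minimum total cost: 1760

For any fixed open set, each sensor cluster goes to its cheapest open site; total = fixed + service.
{D1}: Z1→D1 14·24=336, Z2→D1 8·18=144, Z3→D1 9·23=207, Z4→D1 2·13=26, Z5→D1 4·11=44. Service 757; fixed 1003; total 1760.
{D2}: service 941 + fixed 1117 = 2058
{D3}: service 1003 + fixed 1154 = 2157
{D1, D2, D3}: service 559 + fixed 3274 = 3833
(All 7 nonempty subsets were checked; D1 only is lowest.)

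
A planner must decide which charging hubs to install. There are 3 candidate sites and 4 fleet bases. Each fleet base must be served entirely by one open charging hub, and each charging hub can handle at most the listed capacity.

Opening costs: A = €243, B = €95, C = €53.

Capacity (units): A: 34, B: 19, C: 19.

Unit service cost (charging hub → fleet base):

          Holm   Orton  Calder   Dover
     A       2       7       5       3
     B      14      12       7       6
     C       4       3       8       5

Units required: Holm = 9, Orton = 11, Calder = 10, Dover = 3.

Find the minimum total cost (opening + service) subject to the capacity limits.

Minimum total cost: 392

Open {B, C}: Holm→B 14·9=126, Orton→C 3·11=33, Calder→B 7·10=70, Dover→C 5·3=15.
Loads: B carries 19/19, C carries 14/19. Service 244; fixed 148; total 392.
Next best feasible plan costs 397.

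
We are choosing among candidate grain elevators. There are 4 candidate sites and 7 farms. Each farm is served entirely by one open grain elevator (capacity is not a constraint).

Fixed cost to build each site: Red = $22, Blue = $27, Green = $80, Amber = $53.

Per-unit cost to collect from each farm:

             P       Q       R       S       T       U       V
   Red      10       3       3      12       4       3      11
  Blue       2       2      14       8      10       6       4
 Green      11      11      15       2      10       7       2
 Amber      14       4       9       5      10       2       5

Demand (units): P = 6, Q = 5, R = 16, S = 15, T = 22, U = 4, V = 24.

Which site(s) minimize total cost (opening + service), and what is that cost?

Open Red, Blue and Green; minimum total cost 377.

For any fixed open set, each farm goes to its cheapest open site; total = fixed + service.
{Red, Blue, Green}: P→Blue 2·6=12, Q→Blue 2·5=10, R→Red 3·16=48, S→Green 2·15=30, T→Red 4·22=88, U→Red 3·4=12, V→Green 2·24=48. Service 248; fixed 129; total 377.
{Red, Green}: P→Red 10·6=60, Q→Red 3·5=15, R→Red 3·16=48, S→Green 2·15=30, T→Red 4·22=88, U→Red 3·4=12, V→Green 2·24=48. Service 301; fixed 102; total 403.
{Red, Blue, Green, Amber}: P→Blue 2·6=12, Q→Blue 2·5=10, R→Red 3·16=48, S→Green 2·15=30, T→Red 4·22=88, U→Amber 2·4=8, V→Green 2·24=48. Service 244; fixed 182; total 426.
{Red}: service 667 + fixed 22 = 689
(All 15 nonempty subsets were checked; Red, Blue and Green is lowest.)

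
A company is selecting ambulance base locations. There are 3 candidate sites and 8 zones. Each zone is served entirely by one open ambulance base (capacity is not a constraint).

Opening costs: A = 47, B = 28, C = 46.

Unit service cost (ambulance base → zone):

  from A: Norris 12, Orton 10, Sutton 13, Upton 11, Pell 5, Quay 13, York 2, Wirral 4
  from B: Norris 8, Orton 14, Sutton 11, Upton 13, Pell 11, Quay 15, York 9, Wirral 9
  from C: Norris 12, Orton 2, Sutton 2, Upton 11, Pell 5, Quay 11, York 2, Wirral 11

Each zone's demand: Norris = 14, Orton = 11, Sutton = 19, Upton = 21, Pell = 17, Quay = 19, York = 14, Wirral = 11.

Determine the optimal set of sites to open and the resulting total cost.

Open A, B and C; minimum total cost 890.

For any fixed open set, each zone goes to its cheapest open site; total = fixed + service.
{A, B, C}: Norris→B 8·14=112, Orton→C 2·11=22, Sutton→C 2·19=38, Upton→A 11·21=231, Pell→A 5·17=85, Quay→C 11·19=209, York→A 2·14=28, Wirral→A 4·11=44. Service 769; fixed 121; total 890.
{B, C}: service 824 + fixed 74 = 898
{A, C}: service 825 + fixed 93 = 918
{B}: Norris→B 8·14=112, Orton→B 14·11=154, Sutton→B 11·19=209, Upton→B 13·21=273, Pell→B 11·17=187, Quay→B 15·19=285, York→B 9·14=126, Wirral→B 9·11=99. Service 1445; fixed 28; total 1473.
(All 7 nonempty subsets were checked; A, B and C is lowest.)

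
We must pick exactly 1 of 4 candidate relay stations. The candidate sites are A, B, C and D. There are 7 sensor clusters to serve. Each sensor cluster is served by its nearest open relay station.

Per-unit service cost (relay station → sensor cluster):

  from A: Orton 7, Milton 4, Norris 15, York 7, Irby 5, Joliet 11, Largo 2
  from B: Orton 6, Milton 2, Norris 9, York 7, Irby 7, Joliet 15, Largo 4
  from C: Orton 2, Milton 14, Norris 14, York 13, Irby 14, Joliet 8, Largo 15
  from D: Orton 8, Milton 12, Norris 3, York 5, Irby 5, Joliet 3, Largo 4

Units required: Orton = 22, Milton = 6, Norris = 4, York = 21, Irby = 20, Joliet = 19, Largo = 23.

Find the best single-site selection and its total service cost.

Choose D only; total service cost 614.

With exactly 1 open, each sensor cluster uses its cheapest among the chosen.
{D}: Orton→D 8·22=176, Milton→D 12·6=72, Norris→D 3·4=12, York→D 5·21=105, Irby→D 5·20=100, Joliet→D 3·19=57, Largo→D 4·23=92. Service cost 614.
{A}: service cost 740
{B}: service cost 844
Among all 4 size-1 choices, {D} is lowest.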